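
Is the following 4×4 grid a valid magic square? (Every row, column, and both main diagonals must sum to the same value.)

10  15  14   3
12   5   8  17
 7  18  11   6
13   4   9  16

Row 1: 10 + 15 + 14 + 3 = 42.
Row 2: 12 + 5 + 8 + 17 = 42.
Row 3: 7 + 18 + 11 + 6 = 42.
Row 4: 13 + 4 + 9 + 16 = 42.
Column 1: 10 + 12 + 7 + 13 = 42.
Column 2: 15 + 5 + 18 + 4 = 42.
Column 3: 14 + 8 + 11 + 9 = 42.
Column 4: 3 + 17 + 6 + 16 = 42.
Main diagonal: 10 + 5 + 11 + 16 = 42.
Anti-diagonal: 3 + 8 + 18 + 13 = 42.
All lines sum to 42.

Yes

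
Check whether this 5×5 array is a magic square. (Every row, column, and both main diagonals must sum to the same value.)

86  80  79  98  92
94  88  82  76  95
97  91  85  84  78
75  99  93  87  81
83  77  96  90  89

Yes

Row 1: 86 + 80 + 79 + 98 + 92 = 435.
Row 2: 94 + 88 + 82 + 76 + 95 = 435.
Row 3: 97 + 91 + 85 + 84 + 78 = 435.
Row 4: 75 + 99 + 93 + 87 + 81 = 435.
Row 5: 83 + 77 + 96 + 90 + 89 = 435.
Column 1: 86 + 94 + 97 + 75 + 83 = 435.
Column 2: 80 + 88 + 91 + 99 + 77 = 435.
Column 3: 79 + 82 + 85 + 93 + 96 = 435.
Column 4: 98 + 76 + 84 + 87 + 90 = 435.
Column 5: 92 + 95 + 78 + 81 + 89 = 435.
Main diagonal: 86 + 88 + 85 + 87 + 89 = 435.
Anti-diagonal: 92 + 76 + 85 + 99 + 83 = 435.
All lines sum to 435.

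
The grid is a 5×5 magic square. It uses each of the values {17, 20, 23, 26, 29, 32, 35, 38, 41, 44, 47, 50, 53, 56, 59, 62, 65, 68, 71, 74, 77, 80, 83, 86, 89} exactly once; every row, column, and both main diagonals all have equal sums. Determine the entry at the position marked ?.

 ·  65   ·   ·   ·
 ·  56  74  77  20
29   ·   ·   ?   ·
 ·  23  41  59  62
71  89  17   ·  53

68

The 25 entries sum to 1325, so each line sums to 1325/5 = 265.
The remaining cell in row 2 is (2,1) = 265 − 227 = 38.
Row 4 must total 265; the given cells sum to 185, so (4,1) = 80.
From row 5, 265 − (71 + 89 + 17 + 53) gives (5,4) = 35.
Column 1 needs 265; the known cells sum to 218, so (1,1) = 47.
Column 2 needs 265; the known cells sum to 233, so (3,2) = 32.
Main diagonal needs 265; the known cells sum to 215, so (3,3) = 50.
The remaining cell in anti-diagonal is (1,5) = 265 − 221 = 44.
Column 3 must total 265; the given cells sum to 182, so (1,3) = 83.
Using column 5: 44 + 20 + 62 + 53 + ? → (3,5) = 265 − 179 = 86.
Row 1 needs 265; the known cells sum to 239, so (1,4) = 26.
From row 3, 265 − (29 + 32 + 50 + 86) gives (3,4) = 68.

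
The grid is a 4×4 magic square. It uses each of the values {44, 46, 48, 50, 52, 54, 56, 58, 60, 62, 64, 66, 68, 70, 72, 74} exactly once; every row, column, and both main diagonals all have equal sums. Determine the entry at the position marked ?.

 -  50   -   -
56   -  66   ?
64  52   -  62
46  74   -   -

54

The 16 entries sum to 944, so each line sums to 944/4 = 236.
Row 3 must total 236; the given cells sum to 178, so (3,3) = 58.
Column 1 must total 236; the given cells sum to 166, so (1,1) = 70.
Using column 2: 50 + 52 + 74 + ? → (2,2) = 236 − 176 = 60.
The remaining cell in main diagonal is (4,4) = 236 − 188 = 48.
Anti-diagonal needs 236; the known cells sum to 164, so (1,4) = 72.
Row 1 needs 236; the known cells sum to 192, so (1,3) = 44.
From row 2, 236 − (56 + 60 + 66) gives (2,4) = 54.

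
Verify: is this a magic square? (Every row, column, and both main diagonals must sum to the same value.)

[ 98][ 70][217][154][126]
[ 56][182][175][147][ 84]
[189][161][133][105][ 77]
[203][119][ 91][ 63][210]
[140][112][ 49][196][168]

Row 1: 98 + 70 + 217 + 154 + 126 = 665.
Row 2: 56 + 182 + 175 + 147 + 84 = 644.
Row 3: 189 + 161 + 133 + 105 + 77 = 665.
Row 4: 203 + 119 + 91 + 63 + 210 = 686.
Row 5: 140 + 112 + 49 + 196 + 168 = 665.
Column 1: 98 + 56 + 189 + 203 + 140 = 686.
Column 2: 70 + 182 + 161 + 119 + 112 = 644.
Column 3: 217 + 175 + 133 + 91 + 49 = 665.
Column 4: 154 + 147 + 105 + 63 + 196 = 665.
Column 5: 126 + 84 + 77 + 210 + 168 = 665.
Main diagonal: 98 + 182 + 133 + 63 + 168 = 644.
Anti-diagonal: 126 + 147 + 133 + 119 + 140 = 665.

No — column 5 sums to 665 but column 1 sums to 686.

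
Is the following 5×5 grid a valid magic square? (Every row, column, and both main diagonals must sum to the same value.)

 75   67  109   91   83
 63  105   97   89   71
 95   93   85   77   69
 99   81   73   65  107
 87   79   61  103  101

No — main diagonal sums to 431 but row 2 sums to 425.

Row 1: 75 + 67 + 109 + 91 + 83 = 425.
Row 2: 63 + 105 + 97 + 89 + 71 = 425.
Row 3: 95 + 93 + 85 + 77 + 69 = 419.
Row 4: 99 + 81 + 73 + 65 + 107 = 425.
Row 5: 87 + 79 + 61 + 103 + 101 = 431.
Column 1: 75 + 63 + 95 + 99 + 87 = 419.
Column 2: 67 + 105 + 93 + 81 + 79 = 425.
Column 3: 109 + 97 + 85 + 73 + 61 = 425.
Column 4: 91 + 89 + 77 + 65 + 103 = 425.
Column 5: 83 + 71 + 69 + 107 + 101 = 431.
Main diagonal: 75 + 105 + 85 + 65 + 101 = 431.
Anti-diagonal: 83 + 89 + 85 + 81 + 87 = 425.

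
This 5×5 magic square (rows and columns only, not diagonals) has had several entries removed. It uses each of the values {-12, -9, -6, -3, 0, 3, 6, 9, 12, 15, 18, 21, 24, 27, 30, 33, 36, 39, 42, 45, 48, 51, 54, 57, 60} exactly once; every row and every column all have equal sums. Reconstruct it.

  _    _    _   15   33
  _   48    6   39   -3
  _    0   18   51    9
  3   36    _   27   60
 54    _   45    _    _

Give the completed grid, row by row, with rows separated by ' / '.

-9 24 57 15 33 / 30 48 6 39 -3 / 42 0 18 51 9 / 3 36 -6 27 60 / 54 12 45 -12 21

The 25 entries sum to 600, so each line sums to 600/5 = 120.
Row 2 must total 120; the given cells sum to 90, so (2,1) = 30.
Using row 3: 0 + 18 + 51 + 9 + ? → (3,1) = 120 − 78 = 42.
Row 4 needs 120; the known cells sum to 126, so (4,3) = -6.
Column 1 must total 120; the given cells sum to 129, so (1,1) = -9.
Column 3: 6 + 18 + (-6) + 45 + ? = 120, so (1,3) = 57.
Column 4: 15 + 39 + 51 + 27 + ? = 120, so (5,4) = -12.
The remaining cell in column 5 is (5,5) = 120 − 99 = 21.
Row 1 must total 120; the given cells sum to 96, so (1,2) = 24.
The remaining cell in row 5 is (5,2) = 120 − 108 = 12.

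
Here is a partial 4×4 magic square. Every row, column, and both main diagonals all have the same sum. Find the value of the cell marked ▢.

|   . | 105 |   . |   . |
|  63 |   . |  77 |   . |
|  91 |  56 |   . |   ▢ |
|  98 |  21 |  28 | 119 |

Row 4 is complete and sums to 266; that is the magic constant.
From column 1, 266 − (63 + 91 + 98) gives (1,1) = 14.
The remaining cell in column 2 is (2,2) = 266 − 182 = 84.
Main diagonal: 14 + 84 + 119 + ? = 266, so (3,3) = 49.
From anti-diagonal, 266 − (77 + 56 + 98) gives (1,4) = 35.
Using row 1: 14 + 105 + 35 + ? → (1,3) = 266 − 154 = 112.
Row 2: 63 + 84 + 77 + ? = 266, so (2,4) = 42.
Using row 3: 91 + 56 + 49 + ? → (3,4) = 266 − 196 = 70.

70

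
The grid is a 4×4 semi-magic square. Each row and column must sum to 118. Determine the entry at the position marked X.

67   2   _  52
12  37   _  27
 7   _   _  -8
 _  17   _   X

47

Row 1 must total 118; the given cells sum to 121, so (1,3) = -3.
Row 2 needs 118; the known cells sum to 76, so (2,3) = 42.
From column 1, 118 − (67 + 12 + 7) gives (4,1) = 32.
The remaining cell in column 2 is (3,2) = 118 − 56 = 62.
Column 4 must total 118; the given cells sum to 71, so (4,4) = 47.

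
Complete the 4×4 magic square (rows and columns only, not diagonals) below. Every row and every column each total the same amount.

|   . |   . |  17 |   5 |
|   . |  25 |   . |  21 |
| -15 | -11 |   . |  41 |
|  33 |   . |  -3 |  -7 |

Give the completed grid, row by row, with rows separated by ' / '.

Column 4 is already complete: 5 + 21 + 41 + -7 = 60, so that is the magic constant.
Row 3 needs 60; the known cells sum to 15, so (3,3) = 45.
The remaining cell in row 4 is (4,2) = 60 − 23 = 37.
Column 2 needs 60; the known cells sum to 51, so (1,2) = 9.
Column 3: 17 + 45 + (-3) + ? = 60, so (2,3) = 1.
Row 1 needs 60; the known cells sum to 31, so (1,1) = 29.
Row 2 must total 60; the given cells sum to 47, so (2,1) = 13.

29 9 17 5 / 13 25 1 21 / -15 -11 45 41 / 33 37 -3 -7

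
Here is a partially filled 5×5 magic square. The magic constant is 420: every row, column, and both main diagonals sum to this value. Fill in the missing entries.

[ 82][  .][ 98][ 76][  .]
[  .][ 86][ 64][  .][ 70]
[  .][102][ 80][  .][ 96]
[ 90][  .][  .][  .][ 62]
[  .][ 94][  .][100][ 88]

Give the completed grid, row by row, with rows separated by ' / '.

The remaining cell in column 5 is (1,5) = 420 − 316 = 104.
Using main diagonal: 82 + 86 + 80 + 88 + ? → (4,4) = 420 − 336 = 84.
The remaining cell in row 1 is (1,2) = 420 − 360 = 60.
Using column 2: 60 + 86 + 102 + 94 + ? → (4,2) = 420 − 342 = 78.
Row 4 needs 420; the known cells sum to 314, so (4,3) = 106.
From column 3, 420 − (98 + 64 + 80 + 106) gives (5,3) = 72.
From row 5, 420 − (94 + 72 + 100 + 88) gives (5,1) = 66.
Anti-diagonal must total 420; the given cells sum to 328, so (2,4) = 92.
Row 2 needs 420; the known cells sum to 312, so (2,1) = 108.
Using column 1: 82 + 108 + 90 + 66 + ? → (3,1) = 420 − 346 = 74.
Column 4: 76 + 92 + 84 + 100 + ? = 420, so (3,4) = 68.

82 60 98 76 104 / 108 86 64 92 70 / 74 102 80 68 96 / 90 78 106 84 62 / 66 94 72 100 88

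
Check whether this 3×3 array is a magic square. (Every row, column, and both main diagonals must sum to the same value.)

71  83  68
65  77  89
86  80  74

Row 1: 71 + 83 + 68 = 222.
Row 2: 65 + 77 + 89 = 231.
Row 3: 86 + 80 + 74 = 240.
Column 1: 71 + 65 + 86 = 222.
Column 2: 83 + 77 + 80 = 240.
Column 3: 68 + 89 + 74 = 231.
Main diagonal: 71 + 77 + 74 = 222.
Anti-diagonal: 68 + 77 + 86 = 231.

No — row 1 sums to 222 but row 3 sums to 240.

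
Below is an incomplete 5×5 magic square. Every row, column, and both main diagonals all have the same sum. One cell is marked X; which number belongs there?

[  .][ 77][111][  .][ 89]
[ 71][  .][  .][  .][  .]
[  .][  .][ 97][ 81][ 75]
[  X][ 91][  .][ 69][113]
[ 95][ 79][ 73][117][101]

107

Row 5 is complete and sums to 465; that is the magic constant.
Column 5 must total 465; the given cells sum to 378, so (2,5) = 87.
Anti-diagonal: 89 + 97 + 91 + 95 + ? = 465, so (2,4) = 93.
Column 4 needs 465; the known cells sum to 360, so (1,4) = 105.
Row 1: 77 + 111 + 105 + 89 + ? = 465, so (1,1) = 83.
From main diagonal, 465 − (83 + 97 + 69 + 101) gives (2,2) = 115.
From row 2, 465 − (71 + 115 + 93 + 87) gives (2,3) = 99.
Column 2 must total 465; the given cells sum to 362, so (3,2) = 103.
Using column 3: 111 + 99 + 97 + 73 + ? → (4,3) = 465 − 380 = 85.
Row 3: 103 + 97 + 81 + 75 + ? = 465, so (3,1) = 109.
Row 4 needs 465; the known cells sum to 358, so (4,1) = 107.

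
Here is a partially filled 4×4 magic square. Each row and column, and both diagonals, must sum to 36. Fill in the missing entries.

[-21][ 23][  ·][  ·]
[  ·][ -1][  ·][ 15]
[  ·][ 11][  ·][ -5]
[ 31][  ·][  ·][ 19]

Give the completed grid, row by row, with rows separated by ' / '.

From column 2, 36 − (23 + (-1) + 11) gives (4,2) = 3.
Column 4: 15 + (-5) + 19 + ? = 36, so (1,4) = 7.
Using main diagonal: -21 + (-1) + 19 + ? → (3,3) = 36 − (-3) = 39.
Anti-diagonal must total 36; the given cells sum to 49, so (2,3) = -13.
From row 1, 36 − (-21 + 23 + 7) gives (1,3) = 27.
Using row 2: -1 + (-13) + 15 + ? → (2,1) = 36 − 1 = 35.
From row 3, 36 − (11 + 39 + (-5)) gives (3,1) = -9.
From row 4, 36 − (31 + 3 + 19) gives (4,3) = -17.

-21 23 27 7 / 35 -1 -13 15 / -9 11 39 -5 / 31 3 -17 19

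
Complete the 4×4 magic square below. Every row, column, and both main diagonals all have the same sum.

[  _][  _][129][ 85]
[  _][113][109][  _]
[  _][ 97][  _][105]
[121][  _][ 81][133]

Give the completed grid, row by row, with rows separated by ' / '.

Anti-diagonal is already complete: 85 + 109 + 97 + 121 = 412, so that is the magic constant.
Using row 4: 121 + 81 + 133 + ? → (4,2) = 412 − 335 = 77.
Column 2: 113 + 97 + 77 + ? = 412, so (1,2) = 125.
The remaining cell in column 3 is (3,3) = 412 − 319 = 93.
Column 4 must total 412; the given cells sum to 323, so (2,4) = 89.
The remaining cell in main diagonal is (1,1) = 412 − 339 = 73.
The remaining cell in row 2 is (2,1) = 412 − 311 = 101.
Row 3: 97 + 93 + 105 + ? = 412, so (3,1) = 117.

73 125 129 85 / 101 113 109 89 / 117 97 93 105 / 121 77 81 133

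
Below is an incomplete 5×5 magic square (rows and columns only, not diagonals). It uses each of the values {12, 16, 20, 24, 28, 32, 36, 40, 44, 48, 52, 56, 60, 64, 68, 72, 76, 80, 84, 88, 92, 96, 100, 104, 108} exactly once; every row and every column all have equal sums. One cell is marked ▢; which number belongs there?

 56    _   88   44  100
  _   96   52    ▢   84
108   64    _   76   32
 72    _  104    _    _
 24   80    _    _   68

28

The 25 entries sum to 1500, so each line sums to 1500/5 = 300.
Row 1: 56 + 88 + 44 + 100 + ? = 300, so (1,2) = 12.
The remaining cell in row 3 is (3,3) = 300 − 280 = 20.
Column 1 must total 300; the given cells sum to 260, so (2,1) = 40.
Column 2 must total 300; the given cells sum to 252, so (4,2) = 48.
From column 3, 300 − (88 + 52 + 20 + 104) gives (5,3) = 36.
Column 5: 100 + 84 + 32 + 68 + ? = 300, so (4,5) = 16.
Using row 2: 40 + 96 + 52 + 84 + ? → (2,4) = 300 − 272 = 28.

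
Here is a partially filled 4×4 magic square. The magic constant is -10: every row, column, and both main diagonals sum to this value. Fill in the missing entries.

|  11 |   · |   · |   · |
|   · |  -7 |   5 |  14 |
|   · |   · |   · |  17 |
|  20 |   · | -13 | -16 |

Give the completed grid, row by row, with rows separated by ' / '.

11 8 -4 -25 / -22 -7 5 14 / -19 -10 2 17 / 20 -1 -13 -16

The remaining cell in row 2 is (2,1) = -10 − 12 = -22.
Row 4 must total -10; the given cells sum to -9, so (4,2) = -1.
Column 1 must total -10; the given cells sum to 9, so (3,1) = -19.
The remaining cell in column 4 is (1,4) = -10 − 15 = -25.
Main diagonal needs -10; the known cells sum to -12, so (3,3) = 2.
Anti-diagonal must total -10; the given cells sum to 0, so (3,2) = -10.
Column 2 must total -10; the given cells sum to -18, so (1,2) = 8.
Column 3: 5 + 2 + (-13) + ? = -10, so (1,3) = -4.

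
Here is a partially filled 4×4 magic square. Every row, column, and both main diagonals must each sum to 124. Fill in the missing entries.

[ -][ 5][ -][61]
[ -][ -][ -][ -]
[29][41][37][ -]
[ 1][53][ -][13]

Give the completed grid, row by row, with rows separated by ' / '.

Using row 3: 29 + 41 + 37 + ? → (3,4) = 124 − 107 = 17.
The remaining cell in row 4 is (4,3) = 124 − 67 = 57.
The remaining cell in column 2 is (2,2) = 124 − 99 = 25.
Using column 4: 61 + 17 + 13 + ? → (2,4) = 124 − 91 = 33.
Main diagonal must total 124; the given cells sum to 75, so (1,1) = 49.
Anti-diagonal needs 124; the known cells sum to 103, so (2,3) = 21.
From row 1, 124 − (49 + 5 + 61) gives (1,3) = 9.
Row 2 must total 124; the given cells sum to 79, so (2,1) = 45.

49 5 9 61 / 45 25 21 33 / 29 41 37 17 / 1 53 57 13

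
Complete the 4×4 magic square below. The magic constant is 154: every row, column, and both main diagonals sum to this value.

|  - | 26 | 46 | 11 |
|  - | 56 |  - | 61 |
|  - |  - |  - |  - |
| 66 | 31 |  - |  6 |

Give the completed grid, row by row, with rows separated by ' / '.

71 26 46 11 / 1 56 36 61 / 16 41 21 76 / 66 31 51 6

Row 1 needs 154; the known cells sum to 83, so (1,1) = 71.
Row 4 needs 154; the known cells sum to 103, so (4,3) = 51.
Using column 2: 26 + 56 + 31 + ? → (3,2) = 154 − 113 = 41.
Column 4 needs 154; the known cells sum to 78, so (3,4) = 76.
Main diagonal must total 154; the given cells sum to 133, so (3,3) = 21.
Anti-diagonal must total 154; the given cells sum to 118, so (2,3) = 36.
The remaining cell in row 2 is (2,1) = 154 − 153 = 1.
From row 3, 154 − (41 + 21 + 76) gives (3,1) = 16.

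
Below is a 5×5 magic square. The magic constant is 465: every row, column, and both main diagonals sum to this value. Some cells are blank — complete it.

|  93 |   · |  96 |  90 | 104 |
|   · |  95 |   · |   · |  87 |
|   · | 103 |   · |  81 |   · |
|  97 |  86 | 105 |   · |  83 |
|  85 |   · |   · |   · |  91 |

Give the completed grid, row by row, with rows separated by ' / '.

Using row 1: 93 + 96 + 90 + 104 + ? → (1,2) = 465 − 383 = 82.
From row 4, 465 − (97 + 86 + 105 + 83) gives (4,4) = 94.
Column 2 must total 465; the given cells sum to 366, so (5,2) = 99.
Column 5 must total 465; the given cells sum to 365, so (3,5) = 100.
Main diagonal must total 465; the given cells sum to 373, so (3,3) = 92.
Using anti-diagonal: 104 + 92 + 86 + 85 + ? → (2,4) = 465 − 367 = 98.
Row 3: 103 + 92 + 81 + 100 + ? = 465, so (3,1) = 89.
Column 1 must total 465; the given cells sum to 364, so (2,1) = 101.
Column 4 must total 465; the given cells sum to 363, so (5,4) = 102.
Row 2 needs 465; the known cells sum to 381, so (2,3) = 84.
Row 5 needs 465; the known cells sum to 377, so (5,3) = 88.

93 82 96 90 104 / 101 95 84 98 87 / 89 103 92 81 100 / 97 86 105 94 83 / 85 99 88 102 91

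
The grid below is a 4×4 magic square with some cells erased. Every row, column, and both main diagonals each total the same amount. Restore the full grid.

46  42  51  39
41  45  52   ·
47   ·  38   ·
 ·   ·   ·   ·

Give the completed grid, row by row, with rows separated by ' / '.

46 42 51 39 / 41 45 52 40 / 47 43 38 50 / 44 48 37 49

Row 1 is already complete: 46 + 42 + 51 + 39 = 178, so that is the magic constant.
Using row 2: 41 + 45 + 52 + ? → (2,4) = 178 − 138 = 40.
Using column 1: 46 + 41 + 47 + ? → (4,1) = 178 − 134 = 44.
Column 3 needs 178; the known cells sum to 141, so (4,3) = 37.
Main diagonal needs 178; the known cells sum to 129, so (4,4) = 49.
From anti-diagonal, 178 − (39 + 52 + 44) gives (3,2) = 43.
Row 3 needs 178; the known cells sum to 128, so (3,4) = 50.
Row 4 must total 178; the given cells sum to 130, so (4,2) = 48.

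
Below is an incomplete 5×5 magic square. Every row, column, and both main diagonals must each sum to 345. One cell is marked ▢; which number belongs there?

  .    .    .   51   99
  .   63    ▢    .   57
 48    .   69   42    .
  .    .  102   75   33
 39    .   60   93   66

36

Row 5: 39 + 60 + 93 + 66 + ? = 345, so (5,2) = 87.
Column 4 must total 345; the given cells sum to 261, so (2,4) = 84.
The remaining cell in column 5 is (3,5) = 345 − 255 = 90.
From main diagonal, 345 − (63 + 69 + 75 + 66) gives (1,1) = 72.
Anti-diagonal must total 345; the given cells sum to 291, so (4,2) = 54.
The remaining cell in row 3 is (3,2) = 345 − 249 = 96.
Row 4: 54 + 102 + 75 + 33 + ? = 345, so (4,1) = 81.
From column 1, 345 − (72 + 48 + 81 + 39) gives (2,1) = 105.
The remaining cell in column 2 is (1,2) = 345 − 300 = 45.
Row 1 needs 345; the known cells sum to 267, so (1,3) = 78.
Row 2: 105 + 63 + 84 + 57 + ? = 345, so (2,3) = 36.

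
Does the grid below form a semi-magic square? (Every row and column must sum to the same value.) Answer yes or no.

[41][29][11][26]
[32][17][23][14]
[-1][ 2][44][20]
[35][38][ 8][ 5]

Row 1: 41 + 29 + 11 + 26 = 107.
Row 2: 32 + 17 + 23 + 14 = 86.
Row 3: -1 + 2 + 44 + 20 = 65.
Row 4: 35 + 38 + 8 + 5 = 86.
Column 1: 41 + 32 + (-1) + 35 = 107.
Column 2: 29 + 17 + 2 + 38 = 86.
Column 3: 11 + 23 + 44 + 8 = 86.
Column 4: 26 + 14 + 20 + 5 = 65.

No — row 2 sums to 86 but row 3 sums to 65.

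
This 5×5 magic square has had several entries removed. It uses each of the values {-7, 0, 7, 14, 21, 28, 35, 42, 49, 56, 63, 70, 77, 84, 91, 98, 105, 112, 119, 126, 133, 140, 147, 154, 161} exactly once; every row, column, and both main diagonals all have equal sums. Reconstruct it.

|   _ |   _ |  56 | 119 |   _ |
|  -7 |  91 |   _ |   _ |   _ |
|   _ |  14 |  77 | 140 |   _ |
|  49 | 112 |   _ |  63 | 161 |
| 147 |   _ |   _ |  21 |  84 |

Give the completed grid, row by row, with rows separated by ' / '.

70 133 56 119 7 / -7 91 154 42 105 / 126 14 77 140 28 / 49 112 0 63 161 / 147 35 98 21 84

The 25 entries sum to 1925, so each line sums to 1925/5 = 385.
From row 4, 385 − (49 + 112 + 63 + 161) gives (4,3) = 0.
Column 4 needs 385; the known cells sum to 343, so (2,4) = 42.
Using main diagonal: 91 + 77 + 63 + 84 + ? → (1,1) = 385 − 315 = 70.
Anti-diagonal needs 385; the known cells sum to 378, so (1,5) = 7.
From row 1, 385 − (70 + 56 + 119 + 7) gives (1,2) = 133.
The remaining cell in column 1 is (3,1) = 385 − 259 = 126.
Column 2: 133 + 91 + 14 + 112 + ? = 385, so (5,2) = 35.
Row 3 must total 385; the given cells sum to 357, so (3,5) = 28.
Row 5: 147 + 35 + 21 + 84 + ? = 385, so (5,3) = 98.
Using column 3: 56 + 77 + 0 + 98 + ? → (2,3) = 385 − 231 = 154.
The remaining cell in column 5 is (2,5) = 385 − 280 = 105.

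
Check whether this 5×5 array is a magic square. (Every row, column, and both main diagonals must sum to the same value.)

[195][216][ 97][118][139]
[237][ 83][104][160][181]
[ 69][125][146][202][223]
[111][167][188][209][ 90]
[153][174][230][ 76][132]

Yes

Row 1: 195 + 216 + 97 + 118 + 139 = 765.
Row 2: 237 + 83 + 104 + 160 + 181 = 765.
Row 3: 69 + 125 + 146 + 202 + 223 = 765.
Row 4: 111 + 167 + 188 + 209 + 90 = 765.
Row 5: 153 + 174 + 230 + 76 + 132 = 765.
Column 1: 195 + 237 + 69 + 111 + 153 = 765.
Column 2: 216 + 83 + 125 + 167 + 174 = 765.
Column 3: 97 + 104 + 146 + 188 + 230 = 765.
Column 4: 118 + 160 + 202 + 209 + 76 = 765.
Column 5: 139 + 181 + 223 + 90 + 132 = 765.
Main diagonal: 195 + 83 + 146 + 209 + 132 = 765.
Anti-diagonal: 139 + 160 + 146 + 167 + 153 = 765.
All lines sum to 765.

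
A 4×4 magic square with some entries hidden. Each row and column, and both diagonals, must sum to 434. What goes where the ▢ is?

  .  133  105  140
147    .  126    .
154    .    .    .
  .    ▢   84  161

Using row 1: 133 + 105 + 140 + ? → (1,1) = 434 − 378 = 56.
Column 1: 56 + 147 + 154 + ? = 434, so (4,1) = 77.
Column 3 needs 434; the known cells sum to 315, so (3,3) = 119.
Main diagonal needs 434; the known cells sum to 336, so (2,2) = 98.
The remaining cell in anti-diagonal is (3,2) = 434 − 343 = 91.
Row 2 must total 434; the given cells sum to 371, so (2,4) = 63.
Row 3 needs 434; the known cells sum to 364, so (3,4) = 70.
From row 4, 434 − (77 + 84 + 161) gives (4,2) = 112.

112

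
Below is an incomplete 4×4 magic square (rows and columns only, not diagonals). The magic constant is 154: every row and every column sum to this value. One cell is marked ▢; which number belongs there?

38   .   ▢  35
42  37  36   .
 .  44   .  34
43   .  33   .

Row 2 must total 154; the given cells sum to 115, so (2,4) = 39.
Column 1 must total 154; the given cells sum to 123, so (3,1) = 31.
The remaining cell in column 4 is (4,4) = 154 − 108 = 46.
Row 3 must total 154; the given cells sum to 109, so (3,3) = 45.
The remaining cell in row 4 is (4,2) = 154 − 122 = 32.
From column 2, 154 − (37 + 44 + 32) gives (1,2) = 41.
The remaining cell in column 3 is (1,3) = 154 − 114 = 40.

40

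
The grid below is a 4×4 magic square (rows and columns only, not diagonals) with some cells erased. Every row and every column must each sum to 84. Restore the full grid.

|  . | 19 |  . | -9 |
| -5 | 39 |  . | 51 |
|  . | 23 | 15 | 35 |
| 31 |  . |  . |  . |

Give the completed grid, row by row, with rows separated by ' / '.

47 19 27 -9 / -5 39 -1 51 / 11 23 15 35 / 31 3 43 7

Row 2 needs 84; the known cells sum to 85, so (2,3) = -1.
Using row 3: 23 + 15 + 35 + ? → (3,1) = 84 − 73 = 11.
The remaining cell in column 1 is (1,1) = 84 − 37 = 47.
The remaining cell in column 2 is (4,2) = 84 − 81 = 3.
Column 4 needs 84; the known cells sum to 77, so (4,4) = 7.
Row 1 must total 84; the given cells sum to 57, so (1,3) = 27.
Using row 4: 31 + 3 + 7 + ? → (4,3) = 84 − 41 = 43.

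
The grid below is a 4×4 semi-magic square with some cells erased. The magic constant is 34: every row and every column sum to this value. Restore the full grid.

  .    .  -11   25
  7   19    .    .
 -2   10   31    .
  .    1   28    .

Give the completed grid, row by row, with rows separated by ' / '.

The remaining cell in row 3 is (3,4) = 34 − 39 = -5.
Column 2 needs 34; the known cells sum to 30, so (1,2) = 4.
The remaining cell in column 3 is (2,3) = 34 − 48 = -14.
From row 1, 34 − (4 + (-11) + 25) gives (1,1) = 16.
From row 2, 34 − (7 + 19 + (-14)) gives (2,4) = 22.
Column 1 must total 34; the given cells sum to 21, so (4,1) = 13.
From column 4, 34 − (25 + 22 + (-5)) gives (4,4) = -8.

16 4 -11 25 / 7 19 -14 22 / -2 10 31 -5 / 13 1 28 -8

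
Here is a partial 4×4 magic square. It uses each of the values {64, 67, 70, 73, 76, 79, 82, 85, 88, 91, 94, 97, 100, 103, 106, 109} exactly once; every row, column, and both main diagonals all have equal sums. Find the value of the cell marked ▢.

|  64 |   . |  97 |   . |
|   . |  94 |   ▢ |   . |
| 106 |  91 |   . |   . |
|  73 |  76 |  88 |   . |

82

The 16 entries sum to 1384, so each line sums to 1384/4 = 346.
Row 4 needs 346; the known cells sum to 237, so (4,4) = 109.
Column 1: 64 + 106 + 73 + ? = 346, so (2,1) = 103.
The remaining cell in column 2 is (1,2) = 346 − 261 = 85.
From main diagonal, 346 − (64 + 94 + 109) gives (3,3) = 79.
Using row 1: 64 + 85 + 97 + ? → (1,4) = 346 − 246 = 100.
From row 3, 346 − (106 + 91 + 79) gives (3,4) = 70.
Column 3 must total 346; the given cells sum to 264, so (2,3) = 82.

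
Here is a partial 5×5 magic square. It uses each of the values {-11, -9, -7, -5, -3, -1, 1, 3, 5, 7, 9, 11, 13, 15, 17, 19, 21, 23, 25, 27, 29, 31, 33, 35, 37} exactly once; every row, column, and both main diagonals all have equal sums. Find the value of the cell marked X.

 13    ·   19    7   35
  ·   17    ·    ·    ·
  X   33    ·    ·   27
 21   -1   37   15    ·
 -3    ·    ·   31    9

The 25 entries sum to 325, so each line sums to 325/5 = 65.
The remaining cell in row 1 is (1,2) = 65 − 74 = -9.
Row 4: 21 + (-1) + 37 + 15 + ? = 65, so (4,5) = -7.
Column 2 needs 65; the known cells sum to 40, so (5,2) = 25.
From column 5, 65 − (35 + 27 + (-7) + 9) gives (2,5) = 1.
From main diagonal, 65 − (13 + 17 + 15 + 9) gives (3,3) = 11.
From anti-diagonal, 65 − (35 + 11 + (-1) + (-3)) gives (2,4) = 23.
Using row 5: -3 + 25 + 31 + 9 + ? → (5,3) = 65 − 62 = 3.
The remaining cell in column 3 is (2,3) = 65 − 70 = -5.
Column 4 needs 65; the known cells sum to 76, so (3,4) = -11.
Using row 2: 17 + (-5) + 23 + 1 + ? → (2,1) = 65 − 36 = 29.
Row 3 must total 65; the given cells sum to 60, so (3,1) = 5.

5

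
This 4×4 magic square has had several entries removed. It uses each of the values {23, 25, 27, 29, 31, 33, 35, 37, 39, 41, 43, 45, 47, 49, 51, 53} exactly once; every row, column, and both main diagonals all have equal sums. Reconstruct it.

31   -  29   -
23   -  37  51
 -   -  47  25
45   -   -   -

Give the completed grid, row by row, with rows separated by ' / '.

The 16 entries sum to 608, so each line sums to 608/4 = 152.
Row 2: 23 + 37 + 51 + ? = 152, so (2,2) = 41.
Column 1 must total 152; the given cells sum to 99, so (3,1) = 53.
The remaining cell in column 3 is (4,3) = 152 − 113 = 39.
The remaining cell in main diagonal is (4,4) = 152 − 119 = 33.
Row 3 must total 152; the given cells sum to 125, so (3,2) = 27.
Row 4 must total 152; the given cells sum to 117, so (4,2) = 35.
Using column 2: 41 + 27 + 35 + ? → (1,2) = 152 − 103 = 49.
Column 4: 51 + 25 + 33 + ? = 152, so (1,4) = 43.

31 49 29 43 / 23 41 37 51 / 53 27 47 25 / 45 35 39 33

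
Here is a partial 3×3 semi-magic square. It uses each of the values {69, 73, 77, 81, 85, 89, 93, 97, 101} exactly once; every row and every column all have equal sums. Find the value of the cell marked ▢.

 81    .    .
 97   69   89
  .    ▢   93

85

The 9 entries sum to 765, so each line sums to 765/3 = 255.
The remaining cell in column 1 is (3,1) = 255 − 178 = 77.
The remaining cell in column 3 is (1,3) = 255 − 182 = 73.
Using row 1: 81 + 73 + ? → (1,2) = 255 − 154 = 101.
From row 3, 255 − (77 + 93) gives (3,2) = 85.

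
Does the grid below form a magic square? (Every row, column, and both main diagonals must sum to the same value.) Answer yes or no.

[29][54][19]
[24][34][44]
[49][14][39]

Row 1: 29 + 54 + 19 = 102.
Row 2: 24 + 34 + 44 = 102.
Row 3: 49 + 14 + 39 = 102.
Column 1: 29 + 24 + 49 = 102.
Column 2: 54 + 34 + 14 = 102.
Column 3: 19 + 44 + 39 = 102.
Main diagonal: 29 + 34 + 39 = 102.
Anti-diagonal: 19 + 34 + 49 = 102.
All lines sum to 102.

Yes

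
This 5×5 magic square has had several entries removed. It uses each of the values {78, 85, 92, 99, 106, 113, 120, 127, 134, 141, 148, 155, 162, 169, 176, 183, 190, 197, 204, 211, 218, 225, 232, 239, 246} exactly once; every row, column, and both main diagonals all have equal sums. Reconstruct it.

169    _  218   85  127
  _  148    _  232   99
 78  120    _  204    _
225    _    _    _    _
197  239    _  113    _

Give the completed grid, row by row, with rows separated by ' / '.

169 211 218 85 127 / 141 148 190 232 99 / 78 120 162 204 246 / 225 92 134 176 183 / 197 239 106 113 155

The 25 entries sum to 4050, so each line sums to 4050/5 = 810.
Row 1 needs 810; the known cells sum to 599, so (1,2) = 211.
The remaining cell in column 1 is (2,1) = 810 − 669 = 141.
Column 2: 211 + 148 + 120 + 239 + ? = 810, so (4,2) = 92.
Column 4 needs 810; the known cells sum to 634, so (4,4) = 176.
Anti-diagonal must total 810; the given cells sum to 648, so (3,3) = 162.
Row 2: 141 + 148 + 232 + 99 + ? = 810, so (2,3) = 190.
Row 3 must total 810; the given cells sum to 564, so (3,5) = 246.
From main diagonal, 810 − (169 + 148 + 162 + 176) gives (5,5) = 155.
Row 5: 197 + 239 + 113 + 155 + ? = 810, so (5,3) = 106.
Column 3 must total 810; the given cells sum to 676, so (4,3) = 134.
Using column 5: 127 + 99 + 246 + 155 + ? → (4,5) = 810 − 627 = 183.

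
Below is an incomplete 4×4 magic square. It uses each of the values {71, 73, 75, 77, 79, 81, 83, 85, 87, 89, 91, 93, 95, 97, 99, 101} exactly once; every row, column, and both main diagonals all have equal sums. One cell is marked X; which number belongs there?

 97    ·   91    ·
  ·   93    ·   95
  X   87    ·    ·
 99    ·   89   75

The 16 entries sum to 1376, so each line sums to 1376/4 = 344.
Row 4 must total 344; the given cells sum to 263, so (4,2) = 81.
From column 2, 344 − (93 + 87 + 81) gives (1,2) = 83.
The remaining cell in main diagonal is (3,3) = 344 − 265 = 79.
From row 1, 344 − (97 + 83 + 91) gives (1,4) = 73.
The remaining cell in column 3 is (2,3) = 344 − 259 = 85.
The remaining cell in column 4 is (3,4) = 344 − 243 = 101.
Using row 2: 93 + 85 + 95 + ? → (2,1) = 344 − 273 = 71.
From row 3, 344 − (87 + 79 + 101) gives (3,1) = 77.

77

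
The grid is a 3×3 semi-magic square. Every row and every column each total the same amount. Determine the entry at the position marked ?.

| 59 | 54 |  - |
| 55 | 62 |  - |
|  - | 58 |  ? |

56

Column 2 is complete and sums to 174; that is the magic constant.
The remaining cell in row 1 is (1,3) = 174 − 113 = 61.
Using row 2: 55 + 62 + ? → (2,3) = 174 − 117 = 57.
From column 1, 174 − (59 + 55) gives (3,1) = 60.
Column 3 needs 174; the known cells sum to 118, so (3,3) = 56.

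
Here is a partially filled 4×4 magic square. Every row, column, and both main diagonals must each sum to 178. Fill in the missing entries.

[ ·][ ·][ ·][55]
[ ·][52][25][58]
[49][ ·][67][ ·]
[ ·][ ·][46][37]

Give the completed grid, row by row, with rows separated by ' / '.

22 61 40 55 / 43 52 25 58 / 49 34 67 28 / 64 31 46 37

Row 2: 52 + 25 + 58 + ? = 178, so (2,1) = 43.
Using column 3: 25 + 67 + 46 + ? → (1,3) = 178 − 138 = 40.
Column 4 needs 178; the known cells sum to 150, so (3,4) = 28.
Main diagonal needs 178; the known cells sum to 156, so (1,1) = 22.
From row 1, 178 − (22 + 40 + 55) gives (1,2) = 61.
Row 3 needs 178; the known cells sum to 144, so (3,2) = 34.
From column 1, 178 − (22 + 43 + 49) gives (4,1) = 64.
Column 2: 61 + 52 + 34 + ? = 178, so (4,2) = 31.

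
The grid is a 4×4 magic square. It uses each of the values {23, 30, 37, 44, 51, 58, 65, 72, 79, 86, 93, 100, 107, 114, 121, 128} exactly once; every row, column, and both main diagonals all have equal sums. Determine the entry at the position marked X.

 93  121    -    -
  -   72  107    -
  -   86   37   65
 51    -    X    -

The 16 entries sum to 1208, so each line sums to 1208/4 = 302.
Using row 3: 86 + 37 + 65 + ? → (3,1) = 302 − 188 = 114.
Column 1 must total 302; the given cells sum to 258, so (2,1) = 44.
Column 2: 121 + 72 + 86 + ? = 302, so (4,2) = 23.
Main diagonal needs 302; the known cells sum to 202, so (4,4) = 100.
Anti-diagonal: 107 + 86 + 51 + ? = 302, so (1,4) = 58.
The remaining cell in row 1 is (1,3) = 302 − 272 = 30.
Row 2: 44 + 72 + 107 + ? = 302, so (2,4) = 79.
Row 4 needs 302; the known cells sum to 174, so (4,3) = 128.

128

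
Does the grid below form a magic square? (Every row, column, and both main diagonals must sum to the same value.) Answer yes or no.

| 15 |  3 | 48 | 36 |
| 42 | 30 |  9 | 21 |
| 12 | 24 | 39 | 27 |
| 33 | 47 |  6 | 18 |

Row 1: 15 + 3 + 48 + 36 = 102.
Row 2: 42 + 30 + 9 + 21 = 102.
Row 3: 12 + 24 + 39 + 27 = 102.
Row 4: 33 + 47 + 6 + 18 = 104.
Column 1: 15 + 42 + 12 + 33 = 102.
Column 2: 3 + 30 + 24 + 47 = 104.
Column 3: 48 + 9 + 39 + 6 = 102.
Column 4: 36 + 21 + 27 + 18 = 102.
Main diagonal: 15 + 30 + 39 + 18 = 102.
Anti-diagonal: 36 + 9 + 24 + 33 = 102.

No — column 2 sums to 104 but column 4 sums to 102.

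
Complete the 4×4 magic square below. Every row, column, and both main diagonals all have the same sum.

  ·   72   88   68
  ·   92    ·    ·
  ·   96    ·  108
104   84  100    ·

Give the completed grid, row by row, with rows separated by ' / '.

116 72 88 68 / 64 92 76 112 / 60 96 80 108 / 104 84 100 56

Column 2 is already complete: 72 + 92 + 96 + 84 = 344, so that is the magic constant.
The remaining cell in row 1 is (1,1) = 344 − 228 = 116.
Row 4 needs 344; the known cells sum to 288, so (4,4) = 56.
Column 4 must total 344; the given cells sum to 232, so (2,4) = 112.
Main diagonal must total 344; the given cells sum to 264, so (3,3) = 80.
From anti-diagonal, 344 − (68 + 96 + 104) gives (2,3) = 76.
Row 2 must total 344; the given cells sum to 280, so (2,1) = 64.
Row 3: 96 + 80 + 108 + ? = 344, so (3,1) = 60.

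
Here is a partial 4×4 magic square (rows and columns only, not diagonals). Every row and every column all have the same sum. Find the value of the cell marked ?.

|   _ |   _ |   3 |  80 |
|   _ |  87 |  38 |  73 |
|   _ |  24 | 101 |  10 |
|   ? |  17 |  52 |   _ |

Column 3 is complete and sums to 194; that is the magic constant.
From row 2, 194 − (87 + 38 + 73) gives (2,1) = -4.
Row 3 needs 194; the known cells sum to 135, so (3,1) = 59.
Using column 2: 87 + 24 + 17 + ? → (1,2) = 194 − 128 = 66.
Column 4 needs 194; the known cells sum to 163, so (4,4) = 31.
Row 1 needs 194; the known cells sum to 149, so (1,1) = 45.
From row 4, 194 − (17 + 52 + 31) gives (4,1) = 94.

94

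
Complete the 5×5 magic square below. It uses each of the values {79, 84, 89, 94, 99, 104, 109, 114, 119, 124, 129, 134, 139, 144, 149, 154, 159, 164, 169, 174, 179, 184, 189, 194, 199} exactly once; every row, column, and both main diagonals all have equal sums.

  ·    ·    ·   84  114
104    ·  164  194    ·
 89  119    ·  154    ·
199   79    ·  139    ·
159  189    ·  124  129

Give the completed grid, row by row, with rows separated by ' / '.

The 25 entries sum to 3475, so each line sums to 3475/5 = 695.
Row 5 must total 695; the given cells sum to 601, so (5,3) = 94.
The remaining cell in column 1 is (1,1) = 695 − 551 = 144.
Using anti-diagonal: 114 + 194 + 79 + 159 + ? → (3,3) = 695 − 546 = 149.
Row 3 needs 695; the known cells sum to 511, so (3,5) = 184.
Main diagonal needs 695; the known cells sum to 561, so (2,2) = 134.
The remaining cell in row 2 is (2,5) = 695 − 596 = 99.
Column 2 needs 695; the known cells sum to 521, so (1,2) = 174.
Column 5 must total 695; the given cells sum to 526, so (4,5) = 169.
Row 1: 144 + 174 + 84 + 114 + ? = 695, so (1,3) = 179.
Row 4 must total 695; the given cells sum to 586, so (4,3) = 109.

144 174 179 84 114 / 104 134 164 194 99 / 89 119 149 154 184 / 199 79 109 139 169 / 159 189 94 124 129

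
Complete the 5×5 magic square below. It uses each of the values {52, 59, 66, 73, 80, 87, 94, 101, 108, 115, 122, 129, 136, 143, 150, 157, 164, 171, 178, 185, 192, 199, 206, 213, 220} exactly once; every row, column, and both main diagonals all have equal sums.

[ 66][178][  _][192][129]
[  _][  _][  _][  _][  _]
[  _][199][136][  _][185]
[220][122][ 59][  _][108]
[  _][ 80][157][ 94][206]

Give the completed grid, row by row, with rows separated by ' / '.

66 178 115 192 129 / 164 101 213 150 52 / 87 199 136 73 185 / 220 122 59 171 108 / 143 80 157 94 206

The 25 entries sum to 3400, so each line sums to 3400/5 = 680.
Using row 1: 66 + 178 + 192 + 129 + ? → (1,3) = 680 − 565 = 115.
Row 4: 220 + 122 + 59 + 108 + ? = 680, so (4,4) = 171.
Row 5: 80 + 157 + 94 + 206 + ? = 680, so (5,1) = 143.
The remaining cell in column 2 is (2,2) = 680 − 579 = 101.
The remaining cell in column 3 is (2,3) = 680 − 467 = 213.
From column 5, 680 − (129 + 185 + 108 + 206) gives (2,5) = 52.
Anti-diagonal must total 680; the given cells sum to 530, so (2,4) = 150.
The remaining cell in row 2 is (2,1) = 680 − 516 = 164.
From column 1, 680 − (66 + 164 + 220 + 143) gives (3,1) = 87.
Column 4 needs 680; the known cells sum to 607, so (3,4) = 73.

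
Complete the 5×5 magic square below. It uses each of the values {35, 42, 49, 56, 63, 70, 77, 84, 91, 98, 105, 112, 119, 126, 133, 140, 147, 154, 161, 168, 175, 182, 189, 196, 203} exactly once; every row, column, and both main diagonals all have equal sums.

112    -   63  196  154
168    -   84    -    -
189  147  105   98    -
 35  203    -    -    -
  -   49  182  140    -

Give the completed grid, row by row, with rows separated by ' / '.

112 70 63 196 154 / 168 126 84 42 175 / 189 147 105 98 56 / 35 203 161 119 77 / 91 49 182 140 133

The 25 entries sum to 2975, so each line sums to 2975/5 = 595.
Using row 1: 112 + 63 + 196 + 154 + ? → (1,2) = 595 − 525 = 70.
Row 3 needs 595; the known cells sum to 539, so (3,5) = 56.
Using column 1: 112 + 168 + 189 + 35 + ? → (5,1) = 595 − 504 = 91.
From column 2, 595 − (70 + 147 + 203 + 49) gives (2,2) = 126.
The remaining cell in column 3 is (4,3) = 595 − 434 = 161.
Anti-diagonal must total 595; the given cells sum to 553, so (2,4) = 42.
Row 2 needs 595; the known cells sum to 420, so (2,5) = 175.
Using row 5: 91 + 49 + 182 + 140 + ? → (5,5) = 595 − 462 = 133.
The remaining cell in column 4 is (4,4) = 595 − 476 = 119.
The remaining cell in column 5 is (4,5) = 595 − 518 = 77.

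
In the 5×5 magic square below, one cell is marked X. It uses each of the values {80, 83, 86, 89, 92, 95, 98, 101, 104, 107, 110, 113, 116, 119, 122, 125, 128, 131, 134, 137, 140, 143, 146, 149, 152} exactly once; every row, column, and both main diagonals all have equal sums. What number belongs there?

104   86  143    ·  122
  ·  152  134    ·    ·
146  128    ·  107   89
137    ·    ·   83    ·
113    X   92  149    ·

95

The 25 entries sum to 2900, so each line sums to 2900/5 = 580.
The remaining cell in row 1 is (1,4) = 580 − 455 = 125.
The remaining cell in row 3 is (3,3) = 580 − 470 = 110.
Column 1 must total 580; the given cells sum to 500, so (2,1) = 80.
Using column 3: 143 + 134 + 110 + 92 + ? → (4,3) = 580 − 479 = 101.
Using column 4: 125 + 107 + 83 + 149 + ? → (2,4) = 580 − 464 = 116.
Using main diagonal: 104 + 152 + 110 + 83 + ? → (5,5) = 580 − 449 = 131.
Using anti-diagonal: 122 + 116 + 110 + 113 + ? → (4,2) = 580 − 461 = 119.
Row 2: 80 + 152 + 134 + 116 + ? = 580, so (2,5) = 98.
Row 4: 137 + 119 + 101 + 83 + ? = 580, so (4,5) = 140.
Row 5 needs 580; the known cells sum to 485, so (5,2) = 95.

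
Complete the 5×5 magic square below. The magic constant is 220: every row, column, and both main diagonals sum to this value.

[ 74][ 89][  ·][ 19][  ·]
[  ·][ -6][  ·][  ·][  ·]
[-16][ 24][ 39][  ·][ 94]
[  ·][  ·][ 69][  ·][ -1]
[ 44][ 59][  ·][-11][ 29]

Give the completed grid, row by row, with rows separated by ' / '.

The remaining cell in row 3 is (3,4) = 220 − 141 = 79.
From row 5, 220 − (44 + 59 + (-11) + 29) gives (5,3) = 99.
From column 2, 220 − (89 + (-6) + 24 + 59) gives (4,2) = 54.
The remaining cell in main diagonal is (4,4) = 220 − 136 = 84.
The remaining cell in row 4 is (4,1) = 220 − 206 = 14.
Column 1 needs 220; the known cells sum to 116, so (2,1) = 104.
Column 4: 19 + 79 + 84 + (-11) + ? = 220, so (2,4) = 49.
Anti-diagonal must total 220; the given cells sum to 186, so (1,5) = 34.
Row 1: 74 + 89 + 19 + 34 + ? = 220, so (1,3) = 4.
Column 3: 4 + 39 + 69 + 99 + ? = 220, so (2,3) = 9.
Column 5 needs 220; the known cells sum to 156, so (2,5) = 64.

74 89 4 19 34 / 104 -6 9 49 64 / -16 24 39 79 94 / 14 54 69 84 -1 / 44 59 99 -11 29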